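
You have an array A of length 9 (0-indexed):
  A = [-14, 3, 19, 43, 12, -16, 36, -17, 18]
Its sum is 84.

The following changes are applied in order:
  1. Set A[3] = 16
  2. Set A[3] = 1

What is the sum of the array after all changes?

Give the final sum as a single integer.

Initial sum: 84
Change 1: A[3] 43 -> 16, delta = -27, sum = 57
Change 2: A[3] 16 -> 1, delta = -15, sum = 42

Answer: 42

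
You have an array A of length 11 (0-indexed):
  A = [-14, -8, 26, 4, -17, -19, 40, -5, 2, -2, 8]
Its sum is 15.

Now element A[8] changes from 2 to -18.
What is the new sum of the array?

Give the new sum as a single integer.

Answer: -5

Derivation:
Old value at index 8: 2
New value at index 8: -18
Delta = -18 - 2 = -20
New sum = old_sum + delta = 15 + (-20) = -5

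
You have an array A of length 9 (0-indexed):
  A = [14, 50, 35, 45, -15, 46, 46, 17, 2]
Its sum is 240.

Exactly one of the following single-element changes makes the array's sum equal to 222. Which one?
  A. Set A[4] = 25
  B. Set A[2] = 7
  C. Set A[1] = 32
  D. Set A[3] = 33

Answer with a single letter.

Option A: A[4] -15->25, delta=40, new_sum=240+(40)=280
Option B: A[2] 35->7, delta=-28, new_sum=240+(-28)=212
Option C: A[1] 50->32, delta=-18, new_sum=240+(-18)=222 <-- matches target
Option D: A[3] 45->33, delta=-12, new_sum=240+(-12)=228

Answer: C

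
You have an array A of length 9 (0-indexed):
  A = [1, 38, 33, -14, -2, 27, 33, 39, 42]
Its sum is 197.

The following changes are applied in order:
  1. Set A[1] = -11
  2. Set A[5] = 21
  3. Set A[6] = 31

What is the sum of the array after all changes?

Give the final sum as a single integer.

Answer: 140

Derivation:
Initial sum: 197
Change 1: A[1] 38 -> -11, delta = -49, sum = 148
Change 2: A[5] 27 -> 21, delta = -6, sum = 142
Change 3: A[6] 33 -> 31, delta = -2, sum = 140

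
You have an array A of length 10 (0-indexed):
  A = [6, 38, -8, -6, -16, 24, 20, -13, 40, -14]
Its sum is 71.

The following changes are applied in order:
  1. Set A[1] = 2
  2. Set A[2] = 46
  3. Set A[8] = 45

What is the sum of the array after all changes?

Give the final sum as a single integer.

Answer: 94

Derivation:
Initial sum: 71
Change 1: A[1] 38 -> 2, delta = -36, sum = 35
Change 2: A[2] -8 -> 46, delta = 54, sum = 89
Change 3: A[8] 40 -> 45, delta = 5, sum = 94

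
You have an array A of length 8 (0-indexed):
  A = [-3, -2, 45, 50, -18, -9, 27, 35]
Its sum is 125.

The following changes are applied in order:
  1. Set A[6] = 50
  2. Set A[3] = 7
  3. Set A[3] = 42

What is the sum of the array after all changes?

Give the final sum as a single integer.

Initial sum: 125
Change 1: A[6] 27 -> 50, delta = 23, sum = 148
Change 2: A[3] 50 -> 7, delta = -43, sum = 105
Change 3: A[3] 7 -> 42, delta = 35, sum = 140

Answer: 140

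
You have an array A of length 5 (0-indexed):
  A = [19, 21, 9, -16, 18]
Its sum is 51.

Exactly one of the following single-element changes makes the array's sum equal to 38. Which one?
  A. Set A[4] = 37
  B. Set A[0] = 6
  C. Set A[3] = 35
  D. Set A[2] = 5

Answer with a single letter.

Option A: A[4] 18->37, delta=19, new_sum=51+(19)=70
Option B: A[0] 19->6, delta=-13, new_sum=51+(-13)=38 <-- matches target
Option C: A[3] -16->35, delta=51, new_sum=51+(51)=102
Option D: A[2] 9->5, delta=-4, new_sum=51+(-4)=47

Answer: B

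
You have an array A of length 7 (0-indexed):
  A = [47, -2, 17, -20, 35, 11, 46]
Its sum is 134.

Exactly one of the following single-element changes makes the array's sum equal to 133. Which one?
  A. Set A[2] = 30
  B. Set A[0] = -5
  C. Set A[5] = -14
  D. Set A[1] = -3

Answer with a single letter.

Answer: D

Derivation:
Option A: A[2] 17->30, delta=13, new_sum=134+(13)=147
Option B: A[0] 47->-5, delta=-52, new_sum=134+(-52)=82
Option C: A[5] 11->-14, delta=-25, new_sum=134+(-25)=109
Option D: A[1] -2->-3, delta=-1, new_sum=134+(-1)=133 <-- matches target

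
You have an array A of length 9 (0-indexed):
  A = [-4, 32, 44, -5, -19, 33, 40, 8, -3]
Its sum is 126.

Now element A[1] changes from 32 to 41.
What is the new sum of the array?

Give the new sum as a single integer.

Old value at index 1: 32
New value at index 1: 41
Delta = 41 - 32 = 9
New sum = old_sum + delta = 126 + (9) = 135

Answer: 135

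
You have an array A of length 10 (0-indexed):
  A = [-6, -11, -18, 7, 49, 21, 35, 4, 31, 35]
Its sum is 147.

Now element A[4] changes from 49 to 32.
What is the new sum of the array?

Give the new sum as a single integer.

Answer: 130

Derivation:
Old value at index 4: 49
New value at index 4: 32
Delta = 32 - 49 = -17
New sum = old_sum + delta = 147 + (-17) = 130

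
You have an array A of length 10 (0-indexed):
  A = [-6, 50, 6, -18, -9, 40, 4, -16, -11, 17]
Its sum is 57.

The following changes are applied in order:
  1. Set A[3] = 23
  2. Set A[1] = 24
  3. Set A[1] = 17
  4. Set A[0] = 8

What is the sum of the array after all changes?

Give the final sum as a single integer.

Initial sum: 57
Change 1: A[3] -18 -> 23, delta = 41, sum = 98
Change 2: A[1] 50 -> 24, delta = -26, sum = 72
Change 3: A[1] 24 -> 17, delta = -7, sum = 65
Change 4: A[0] -6 -> 8, delta = 14, sum = 79

Answer: 79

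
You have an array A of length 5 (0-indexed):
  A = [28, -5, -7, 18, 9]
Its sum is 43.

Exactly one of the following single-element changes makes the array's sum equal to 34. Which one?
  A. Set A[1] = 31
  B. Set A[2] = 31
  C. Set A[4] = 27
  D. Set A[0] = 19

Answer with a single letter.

Answer: D

Derivation:
Option A: A[1] -5->31, delta=36, new_sum=43+(36)=79
Option B: A[2] -7->31, delta=38, new_sum=43+(38)=81
Option C: A[4] 9->27, delta=18, new_sum=43+(18)=61
Option D: A[0] 28->19, delta=-9, new_sum=43+(-9)=34 <-- matches target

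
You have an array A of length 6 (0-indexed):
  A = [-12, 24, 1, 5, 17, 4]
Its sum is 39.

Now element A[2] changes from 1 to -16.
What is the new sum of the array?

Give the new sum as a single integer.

Answer: 22

Derivation:
Old value at index 2: 1
New value at index 2: -16
Delta = -16 - 1 = -17
New sum = old_sum + delta = 39 + (-17) = 22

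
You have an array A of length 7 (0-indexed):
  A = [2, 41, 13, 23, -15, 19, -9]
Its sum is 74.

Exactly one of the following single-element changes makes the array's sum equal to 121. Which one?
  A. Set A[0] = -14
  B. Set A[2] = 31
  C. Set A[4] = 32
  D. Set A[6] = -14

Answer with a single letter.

Answer: C

Derivation:
Option A: A[0] 2->-14, delta=-16, new_sum=74+(-16)=58
Option B: A[2] 13->31, delta=18, new_sum=74+(18)=92
Option C: A[4] -15->32, delta=47, new_sum=74+(47)=121 <-- matches target
Option D: A[6] -9->-14, delta=-5, new_sum=74+(-5)=69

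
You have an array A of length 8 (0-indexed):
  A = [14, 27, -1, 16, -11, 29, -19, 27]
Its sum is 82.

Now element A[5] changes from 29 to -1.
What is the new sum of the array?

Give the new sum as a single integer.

Old value at index 5: 29
New value at index 5: -1
Delta = -1 - 29 = -30
New sum = old_sum + delta = 82 + (-30) = 52

Answer: 52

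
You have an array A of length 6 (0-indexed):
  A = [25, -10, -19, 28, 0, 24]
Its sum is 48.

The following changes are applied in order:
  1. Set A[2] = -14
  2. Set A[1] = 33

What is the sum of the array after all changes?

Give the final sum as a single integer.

Initial sum: 48
Change 1: A[2] -19 -> -14, delta = 5, sum = 53
Change 2: A[1] -10 -> 33, delta = 43, sum = 96

Answer: 96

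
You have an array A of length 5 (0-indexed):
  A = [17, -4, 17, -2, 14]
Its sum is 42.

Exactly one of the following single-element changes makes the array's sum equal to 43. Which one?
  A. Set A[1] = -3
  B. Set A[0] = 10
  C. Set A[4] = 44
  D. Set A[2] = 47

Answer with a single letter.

Option A: A[1] -4->-3, delta=1, new_sum=42+(1)=43 <-- matches target
Option B: A[0] 17->10, delta=-7, new_sum=42+(-7)=35
Option C: A[4] 14->44, delta=30, new_sum=42+(30)=72
Option D: A[2] 17->47, delta=30, new_sum=42+(30)=72

Answer: A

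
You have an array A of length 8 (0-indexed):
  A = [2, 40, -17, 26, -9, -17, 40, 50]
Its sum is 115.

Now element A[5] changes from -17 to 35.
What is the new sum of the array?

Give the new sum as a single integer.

Answer: 167

Derivation:
Old value at index 5: -17
New value at index 5: 35
Delta = 35 - -17 = 52
New sum = old_sum + delta = 115 + (52) = 167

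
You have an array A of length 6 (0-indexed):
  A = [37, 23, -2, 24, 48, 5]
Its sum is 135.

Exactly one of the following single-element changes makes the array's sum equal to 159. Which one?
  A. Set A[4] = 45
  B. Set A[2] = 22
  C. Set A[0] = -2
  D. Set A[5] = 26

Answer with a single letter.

Answer: B

Derivation:
Option A: A[4] 48->45, delta=-3, new_sum=135+(-3)=132
Option B: A[2] -2->22, delta=24, new_sum=135+(24)=159 <-- matches target
Option C: A[0] 37->-2, delta=-39, new_sum=135+(-39)=96
Option D: A[5] 5->26, delta=21, new_sum=135+(21)=156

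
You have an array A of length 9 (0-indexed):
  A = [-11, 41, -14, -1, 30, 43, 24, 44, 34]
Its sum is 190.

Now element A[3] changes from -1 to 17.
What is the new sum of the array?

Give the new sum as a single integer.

Old value at index 3: -1
New value at index 3: 17
Delta = 17 - -1 = 18
New sum = old_sum + delta = 190 + (18) = 208

Answer: 208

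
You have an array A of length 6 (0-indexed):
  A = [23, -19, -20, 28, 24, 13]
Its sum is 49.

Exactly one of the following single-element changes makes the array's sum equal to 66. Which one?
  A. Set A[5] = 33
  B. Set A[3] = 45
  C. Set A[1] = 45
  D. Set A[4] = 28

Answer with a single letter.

Option A: A[5] 13->33, delta=20, new_sum=49+(20)=69
Option B: A[3] 28->45, delta=17, new_sum=49+(17)=66 <-- matches target
Option C: A[1] -19->45, delta=64, new_sum=49+(64)=113
Option D: A[4] 24->28, delta=4, new_sum=49+(4)=53

Answer: B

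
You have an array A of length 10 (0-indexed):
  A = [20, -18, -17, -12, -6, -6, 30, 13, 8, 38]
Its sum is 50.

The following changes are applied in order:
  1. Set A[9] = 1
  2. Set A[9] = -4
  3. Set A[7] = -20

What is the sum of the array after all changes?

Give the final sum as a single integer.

Initial sum: 50
Change 1: A[9] 38 -> 1, delta = -37, sum = 13
Change 2: A[9] 1 -> -4, delta = -5, sum = 8
Change 3: A[7] 13 -> -20, delta = -33, sum = -25

Answer: -25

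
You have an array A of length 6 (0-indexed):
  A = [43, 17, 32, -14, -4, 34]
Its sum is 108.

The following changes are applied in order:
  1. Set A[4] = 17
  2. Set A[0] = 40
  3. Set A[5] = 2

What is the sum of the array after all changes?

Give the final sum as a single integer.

Answer: 94

Derivation:
Initial sum: 108
Change 1: A[4] -4 -> 17, delta = 21, sum = 129
Change 2: A[0] 43 -> 40, delta = -3, sum = 126
Change 3: A[5] 34 -> 2, delta = -32, sum = 94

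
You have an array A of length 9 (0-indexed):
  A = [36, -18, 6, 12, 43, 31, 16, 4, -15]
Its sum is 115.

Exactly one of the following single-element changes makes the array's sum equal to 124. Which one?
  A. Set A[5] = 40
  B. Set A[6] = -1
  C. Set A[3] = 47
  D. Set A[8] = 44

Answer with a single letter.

Answer: A

Derivation:
Option A: A[5] 31->40, delta=9, new_sum=115+(9)=124 <-- matches target
Option B: A[6] 16->-1, delta=-17, new_sum=115+(-17)=98
Option C: A[3] 12->47, delta=35, new_sum=115+(35)=150
Option D: A[8] -15->44, delta=59, new_sum=115+(59)=174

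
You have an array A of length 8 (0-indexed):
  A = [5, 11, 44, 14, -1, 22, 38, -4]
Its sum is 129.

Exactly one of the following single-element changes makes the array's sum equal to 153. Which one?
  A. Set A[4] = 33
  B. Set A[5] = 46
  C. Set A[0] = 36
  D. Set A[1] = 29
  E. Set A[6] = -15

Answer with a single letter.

Option A: A[4] -1->33, delta=34, new_sum=129+(34)=163
Option B: A[5] 22->46, delta=24, new_sum=129+(24)=153 <-- matches target
Option C: A[0] 5->36, delta=31, new_sum=129+(31)=160
Option D: A[1] 11->29, delta=18, new_sum=129+(18)=147
Option E: A[6] 38->-15, delta=-53, new_sum=129+(-53)=76

Answer: B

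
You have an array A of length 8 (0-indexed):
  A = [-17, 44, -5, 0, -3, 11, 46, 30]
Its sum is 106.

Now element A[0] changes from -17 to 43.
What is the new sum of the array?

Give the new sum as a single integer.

Old value at index 0: -17
New value at index 0: 43
Delta = 43 - -17 = 60
New sum = old_sum + delta = 106 + (60) = 166

Answer: 166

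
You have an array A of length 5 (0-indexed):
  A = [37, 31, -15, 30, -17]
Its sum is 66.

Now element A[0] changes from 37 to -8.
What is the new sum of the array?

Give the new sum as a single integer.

Answer: 21

Derivation:
Old value at index 0: 37
New value at index 0: -8
Delta = -8 - 37 = -45
New sum = old_sum + delta = 66 + (-45) = 21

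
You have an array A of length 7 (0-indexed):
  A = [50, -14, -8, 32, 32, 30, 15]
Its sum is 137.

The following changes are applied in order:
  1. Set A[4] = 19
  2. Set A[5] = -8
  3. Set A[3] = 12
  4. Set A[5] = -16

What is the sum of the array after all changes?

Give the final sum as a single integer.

Answer: 58

Derivation:
Initial sum: 137
Change 1: A[4] 32 -> 19, delta = -13, sum = 124
Change 2: A[5] 30 -> -8, delta = -38, sum = 86
Change 3: A[3] 32 -> 12, delta = -20, sum = 66
Change 4: A[5] -8 -> -16, delta = -8, sum = 58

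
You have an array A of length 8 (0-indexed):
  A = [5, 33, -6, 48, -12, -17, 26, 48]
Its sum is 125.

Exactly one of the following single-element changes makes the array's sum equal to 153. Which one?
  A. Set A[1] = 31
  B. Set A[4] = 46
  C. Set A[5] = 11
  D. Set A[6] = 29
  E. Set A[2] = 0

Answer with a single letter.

Answer: C

Derivation:
Option A: A[1] 33->31, delta=-2, new_sum=125+(-2)=123
Option B: A[4] -12->46, delta=58, new_sum=125+(58)=183
Option C: A[5] -17->11, delta=28, new_sum=125+(28)=153 <-- matches target
Option D: A[6] 26->29, delta=3, new_sum=125+(3)=128
Option E: A[2] -6->0, delta=6, new_sum=125+(6)=131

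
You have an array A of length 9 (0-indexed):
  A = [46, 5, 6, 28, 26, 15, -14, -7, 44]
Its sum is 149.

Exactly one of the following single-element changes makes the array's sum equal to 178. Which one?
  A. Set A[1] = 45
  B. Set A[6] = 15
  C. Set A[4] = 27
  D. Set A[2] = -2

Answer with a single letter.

Answer: B

Derivation:
Option A: A[1] 5->45, delta=40, new_sum=149+(40)=189
Option B: A[6] -14->15, delta=29, new_sum=149+(29)=178 <-- matches target
Option C: A[4] 26->27, delta=1, new_sum=149+(1)=150
Option D: A[2] 6->-2, delta=-8, new_sum=149+(-8)=141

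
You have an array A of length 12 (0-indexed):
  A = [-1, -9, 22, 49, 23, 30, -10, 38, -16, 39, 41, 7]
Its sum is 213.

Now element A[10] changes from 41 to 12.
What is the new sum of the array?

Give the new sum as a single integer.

Old value at index 10: 41
New value at index 10: 12
Delta = 12 - 41 = -29
New sum = old_sum + delta = 213 + (-29) = 184

Answer: 184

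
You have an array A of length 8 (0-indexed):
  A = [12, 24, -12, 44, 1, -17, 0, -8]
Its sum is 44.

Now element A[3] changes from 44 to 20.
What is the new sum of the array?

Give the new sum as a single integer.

Answer: 20

Derivation:
Old value at index 3: 44
New value at index 3: 20
Delta = 20 - 44 = -24
New sum = old_sum + delta = 44 + (-24) = 20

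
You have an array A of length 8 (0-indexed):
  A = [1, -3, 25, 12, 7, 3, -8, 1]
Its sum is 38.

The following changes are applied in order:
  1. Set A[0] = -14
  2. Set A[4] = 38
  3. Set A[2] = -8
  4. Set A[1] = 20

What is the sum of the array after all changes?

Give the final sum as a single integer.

Answer: 44

Derivation:
Initial sum: 38
Change 1: A[0] 1 -> -14, delta = -15, sum = 23
Change 2: A[4] 7 -> 38, delta = 31, sum = 54
Change 3: A[2] 25 -> -8, delta = -33, sum = 21
Change 4: A[1] -3 -> 20, delta = 23, sum = 44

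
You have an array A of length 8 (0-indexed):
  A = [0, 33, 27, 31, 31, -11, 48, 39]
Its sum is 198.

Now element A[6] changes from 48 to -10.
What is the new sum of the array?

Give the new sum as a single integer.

Old value at index 6: 48
New value at index 6: -10
Delta = -10 - 48 = -58
New sum = old_sum + delta = 198 + (-58) = 140

Answer: 140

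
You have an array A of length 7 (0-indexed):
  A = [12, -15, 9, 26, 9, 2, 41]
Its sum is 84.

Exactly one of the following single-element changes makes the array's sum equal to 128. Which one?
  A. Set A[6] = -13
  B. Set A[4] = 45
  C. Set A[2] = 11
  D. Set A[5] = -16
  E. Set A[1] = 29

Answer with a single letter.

Option A: A[6] 41->-13, delta=-54, new_sum=84+(-54)=30
Option B: A[4] 9->45, delta=36, new_sum=84+(36)=120
Option C: A[2] 9->11, delta=2, new_sum=84+(2)=86
Option D: A[5] 2->-16, delta=-18, new_sum=84+(-18)=66
Option E: A[1] -15->29, delta=44, new_sum=84+(44)=128 <-- matches target

Answer: E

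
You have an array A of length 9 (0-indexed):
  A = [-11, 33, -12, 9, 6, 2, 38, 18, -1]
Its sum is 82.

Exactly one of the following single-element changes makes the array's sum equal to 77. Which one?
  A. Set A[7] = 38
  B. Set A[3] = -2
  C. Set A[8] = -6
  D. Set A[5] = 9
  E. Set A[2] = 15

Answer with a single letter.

Answer: C

Derivation:
Option A: A[7] 18->38, delta=20, new_sum=82+(20)=102
Option B: A[3] 9->-2, delta=-11, new_sum=82+(-11)=71
Option C: A[8] -1->-6, delta=-5, new_sum=82+(-5)=77 <-- matches target
Option D: A[5] 2->9, delta=7, new_sum=82+(7)=89
Option E: A[2] -12->15, delta=27, new_sum=82+(27)=109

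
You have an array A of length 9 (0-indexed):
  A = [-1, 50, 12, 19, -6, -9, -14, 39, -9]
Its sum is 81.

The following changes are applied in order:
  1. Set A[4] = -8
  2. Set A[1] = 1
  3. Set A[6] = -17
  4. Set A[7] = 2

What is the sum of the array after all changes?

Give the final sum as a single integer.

Initial sum: 81
Change 1: A[4] -6 -> -8, delta = -2, sum = 79
Change 2: A[1] 50 -> 1, delta = -49, sum = 30
Change 3: A[6] -14 -> -17, delta = -3, sum = 27
Change 4: A[7] 39 -> 2, delta = -37, sum = -10

Answer: -10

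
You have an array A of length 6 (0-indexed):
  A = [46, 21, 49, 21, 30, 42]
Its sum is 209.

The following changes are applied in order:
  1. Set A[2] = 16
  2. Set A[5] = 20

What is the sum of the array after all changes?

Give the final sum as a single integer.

Initial sum: 209
Change 1: A[2] 49 -> 16, delta = -33, sum = 176
Change 2: A[5] 42 -> 20, delta = -22, sum = 154

Answer: 154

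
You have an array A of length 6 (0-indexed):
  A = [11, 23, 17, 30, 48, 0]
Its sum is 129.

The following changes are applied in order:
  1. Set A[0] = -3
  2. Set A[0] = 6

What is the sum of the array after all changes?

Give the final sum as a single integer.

Answer: 124

Derivation:
Initial sum: 129
Change 1: A[0] 11 -> -3, delta = -14, sum = 115
Change 2: A[0] -3 -> 6, delta = 9, sum = 124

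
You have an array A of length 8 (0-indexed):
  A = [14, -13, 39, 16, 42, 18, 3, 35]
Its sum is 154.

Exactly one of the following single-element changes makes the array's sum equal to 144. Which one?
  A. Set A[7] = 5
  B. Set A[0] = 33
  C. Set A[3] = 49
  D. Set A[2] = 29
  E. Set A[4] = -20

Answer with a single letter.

Answer: D

Derivation:
Option A: A[7] 35->5, delta=-30, new_sum=154+(-30)=124
Option B: A[0] 14->33, delta=19, new_sum=154+(19)=173
Option C: A[3] 16->49, delta=33, new_sum=154+(33)=187
Option D: A[2] 39->29, delta=-10, new_sum=154+(-10)=144 <-- matches target
Option E: A[4] 42->-20, delta=-62, new_sum=154+(-62)=92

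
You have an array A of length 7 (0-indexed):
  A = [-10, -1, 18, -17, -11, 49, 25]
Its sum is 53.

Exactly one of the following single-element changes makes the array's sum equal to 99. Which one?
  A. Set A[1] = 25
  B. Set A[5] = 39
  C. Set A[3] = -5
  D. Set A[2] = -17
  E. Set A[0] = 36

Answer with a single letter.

Answer: E

Derivation:
Option A: A[1] -1->25, delta=26, new_sum=53+(26)=79
Option B: A[5] 49->39, delta=-10, new_sum=53+(-10)=43
Option C: A[3] -17->-5, delta=12, new_sum=53+(12)=65
Option D: A[2] 18->-17, delta=-35, new_sum=53+(-35)=18
Option E: A[0] -10->36, delta=46, new_sum=53+(46)=99 <-- matches target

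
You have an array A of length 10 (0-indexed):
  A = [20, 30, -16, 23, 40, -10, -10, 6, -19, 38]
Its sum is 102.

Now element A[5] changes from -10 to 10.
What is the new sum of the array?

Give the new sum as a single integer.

Old value at index 5: -10
New value at index 5: 10
Delta = 10 - -10 = 20
New sum = old_sum + delta = 102 + (20) = 122

Answer: 122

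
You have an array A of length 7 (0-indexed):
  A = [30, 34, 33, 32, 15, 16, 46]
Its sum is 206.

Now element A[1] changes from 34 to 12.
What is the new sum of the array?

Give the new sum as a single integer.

Old value at index 1: 34
New value at index 1: 12
Delta = 12 - 34 = -22
New sum = old_sum + delta = 206 + (-22) = 184

Answer: 184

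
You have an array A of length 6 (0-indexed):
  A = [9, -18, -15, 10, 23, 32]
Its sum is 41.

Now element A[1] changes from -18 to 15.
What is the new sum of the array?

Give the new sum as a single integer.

Old value at index 1: -18
New value at index 1: 15
Delta = 15 - -18 = 33
New sum = old_sum + delta = 41 + (33) = 74

Answer: 74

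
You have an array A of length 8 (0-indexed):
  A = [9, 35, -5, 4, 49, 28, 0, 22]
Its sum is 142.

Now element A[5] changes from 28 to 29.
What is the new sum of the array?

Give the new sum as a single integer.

Answer: 143

Derivation:
Old value at index 5: 28
New value at index 5: 29
Delta = 29 - 28 = 1
New sum = old_sum + delta = 142 + (1) = 143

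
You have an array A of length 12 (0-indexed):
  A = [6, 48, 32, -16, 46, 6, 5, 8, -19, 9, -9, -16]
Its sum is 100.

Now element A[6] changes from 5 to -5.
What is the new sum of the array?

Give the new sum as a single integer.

Answer: 90

Derivation:
Old value at index 6: 5
New value at index 6: -5
Delta = -5 - 5 = -10
New sum = old_sum + delta = 100 + (-10) = 90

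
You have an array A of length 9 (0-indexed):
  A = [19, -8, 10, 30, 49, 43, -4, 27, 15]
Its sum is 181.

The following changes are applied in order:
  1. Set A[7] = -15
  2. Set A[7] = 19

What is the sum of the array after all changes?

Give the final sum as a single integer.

Initial sum: 181
Change 1: A[7] 27 -> -15, delta = -42, sum = 139
Change 2: A[7] -15 -> 19, delta = 34, sum = 173

Answer: 173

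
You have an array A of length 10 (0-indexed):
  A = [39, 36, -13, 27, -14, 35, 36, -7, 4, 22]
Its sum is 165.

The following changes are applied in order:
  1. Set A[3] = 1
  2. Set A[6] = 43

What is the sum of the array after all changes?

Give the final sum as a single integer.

Initial sum: 165
Change 1: A[3] 27 -> 1, delta = -26, sum = 139
Change 2: A[6] 36 -> 43, delta = 7, sum = 146

Answer: 146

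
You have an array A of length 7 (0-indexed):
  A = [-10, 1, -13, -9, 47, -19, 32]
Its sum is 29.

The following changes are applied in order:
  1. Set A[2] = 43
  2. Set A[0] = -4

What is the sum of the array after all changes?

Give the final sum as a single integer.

Initial sum: 29
Change 1: A[2] -13 -> 43, delta = 56, sum = 85
Change 2: A[0] -10 -> -4, delta = 6, sum = 91

Answer: 91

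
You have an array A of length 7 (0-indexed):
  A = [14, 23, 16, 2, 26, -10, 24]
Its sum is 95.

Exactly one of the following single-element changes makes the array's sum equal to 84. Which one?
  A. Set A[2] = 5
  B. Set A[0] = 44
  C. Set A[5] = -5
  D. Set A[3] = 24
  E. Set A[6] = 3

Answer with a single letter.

Option A: A[2] 16->5, delta=-11, new_sum=95+(-11)=84 <-- matches target
Option B: A[0] 14->44, delta=30, new_sum=95+(30)=125
Option C: A[5] -10->-5, delta=5, new_sum=95+(5)=100
Option D: A[3] 2->24, delta=22, new_sum=95+(22)=117
Option E: A[6] 24->3, delta=-21, new_sum=95+(-21)=74

Answer: A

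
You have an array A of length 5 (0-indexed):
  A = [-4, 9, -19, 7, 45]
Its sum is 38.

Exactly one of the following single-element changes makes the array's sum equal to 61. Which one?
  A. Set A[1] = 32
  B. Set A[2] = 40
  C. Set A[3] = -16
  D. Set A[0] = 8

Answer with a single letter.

Answer: A

Derivation:
Option A: A[1] 9->32, delta=23, new_sum=38+(23)=61 <-- matches target
Option B: A[2] -19->40, delta=59, new_sum=38+(59)=97
Option C: A[3] 7->-16, delta=-23, new_sum=38+(-23)=15
Option D: A[0] -4->8, delta=12, new_sum=38+(12)=50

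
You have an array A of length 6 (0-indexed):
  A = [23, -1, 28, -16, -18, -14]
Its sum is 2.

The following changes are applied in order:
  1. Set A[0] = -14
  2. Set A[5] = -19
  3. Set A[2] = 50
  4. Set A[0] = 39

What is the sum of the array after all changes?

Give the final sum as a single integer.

Initial sum: 2
Change 1: A[0] 23 -> -14, delta = -37, sum = -35
Change 2: A[5] -14 -> -19, delta = -5, sum = -40
Change 3: A[2] 28 -> 50, delta = 22, sum = -18
Change 4: A[0] -14 -> 39, delta = 53, sum = 35

Answer: 35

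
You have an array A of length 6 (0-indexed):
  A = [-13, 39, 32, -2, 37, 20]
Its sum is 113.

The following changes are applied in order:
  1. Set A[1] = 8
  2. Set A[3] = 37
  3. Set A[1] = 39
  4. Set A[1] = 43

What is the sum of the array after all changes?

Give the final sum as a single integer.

Initial sum: 113
Change 1: A[1] 39 -> 8, delta = -31, sum = 82
Change 2: A[3] -2 -> 37, delta = 39, sum = 121
Change 3: A[1] 8 -> 39, delta = 31, sum = 152
Change 4: A[1] 39 -> 43, delta = 4, sum = 156

Answer: 156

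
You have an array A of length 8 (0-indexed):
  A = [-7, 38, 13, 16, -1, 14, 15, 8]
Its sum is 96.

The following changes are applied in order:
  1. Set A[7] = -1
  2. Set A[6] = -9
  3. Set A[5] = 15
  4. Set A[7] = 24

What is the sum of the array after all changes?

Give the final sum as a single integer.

Initial sum: 96
Change 1: A[7] 8 -> -1, delta = -9, sum = 87
Change 2: A[6] 15 -> -9, delta = -24, sum = 63
Change 3: A[5] 14 -> 15, delta = 1, sum = 64
Change 4: A[7] -1 -> 24, delta = 25, sum = 89

Answer: 89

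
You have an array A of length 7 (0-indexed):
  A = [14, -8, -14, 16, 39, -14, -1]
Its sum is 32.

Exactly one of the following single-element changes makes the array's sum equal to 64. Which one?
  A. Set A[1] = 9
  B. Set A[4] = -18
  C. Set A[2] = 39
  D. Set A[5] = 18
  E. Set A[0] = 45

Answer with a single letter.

Option A: A[1] -8->9, delta=17, new_sum=32+(17)=49
Option B: A[4] 39->-18, delta=-57, new_sum=32+(-57)=-25
Option C: A[2] -14->39, delta=53, new_sum=32+(53)=85
Option D: A[5] -14->18, delta=32, new_sum=32+(32)=64 <-- matches target
Option E: A[0] 14->45, delta=31, new_sum=32+(31)=63

Answer: D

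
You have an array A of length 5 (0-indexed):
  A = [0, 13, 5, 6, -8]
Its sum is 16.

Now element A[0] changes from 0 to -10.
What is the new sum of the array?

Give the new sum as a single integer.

Answer: 6

Derivation:
Old value at index 0: 0
New value at index 0: -10
Delta = -10 - 0 = -10
New sum = old_sum + delta = 16 + (-10) = 6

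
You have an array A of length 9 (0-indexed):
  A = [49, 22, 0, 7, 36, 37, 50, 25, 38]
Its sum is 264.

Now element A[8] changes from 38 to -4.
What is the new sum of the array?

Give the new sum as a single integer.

Old value at index 8: 38
New value at index 8: -4
Delta = -4 - 38 = -42
New sum = old_sum + delta = 264 + (-42) = 222

Answer: 222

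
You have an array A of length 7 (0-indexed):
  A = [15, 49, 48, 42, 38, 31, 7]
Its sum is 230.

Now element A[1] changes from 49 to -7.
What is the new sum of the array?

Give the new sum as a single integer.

Answer: 174

Derivation:
Old value at index 1: 49
New value at index 1: -7
Delta = -7 - 49 = -56
New sum = old_sum + delta = 230 + (-56) = 174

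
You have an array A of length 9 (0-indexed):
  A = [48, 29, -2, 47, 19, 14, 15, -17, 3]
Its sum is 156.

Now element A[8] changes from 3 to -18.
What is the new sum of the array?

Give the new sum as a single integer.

Old value at index 8: 3
New value at index 8: -18
Delta = -18 - 3 = -21
New sum = old_sum + delta = 156 + (-21) = 135

Answer: 135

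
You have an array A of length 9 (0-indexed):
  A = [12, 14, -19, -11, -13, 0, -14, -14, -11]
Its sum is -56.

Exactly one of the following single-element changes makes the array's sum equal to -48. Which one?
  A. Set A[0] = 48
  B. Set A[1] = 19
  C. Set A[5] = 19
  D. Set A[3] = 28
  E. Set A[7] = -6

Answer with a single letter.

Option A: A[0] 12->48, delta=36, new_sum=-56+(36)=-20
Option B: A[1] 14->19, delta=5, new_sum=-56+(5)=-51
Option C: A[5] 0->19, delta=19, new_sum=-56+(19)=-37
Option D: A[3] -11->28, delta=39, new_sum=-56+(39)=-17
Option E: A[7] -14->-6, delta=8, new_sum=-56+(8)=-48 <-- matches target

Answer: E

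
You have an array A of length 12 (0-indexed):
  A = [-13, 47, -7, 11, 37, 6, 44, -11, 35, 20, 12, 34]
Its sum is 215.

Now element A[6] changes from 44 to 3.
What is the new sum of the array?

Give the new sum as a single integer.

Old value at index 6: 44
New value at index 6: 3
Delta = 3 - 44 = -41
New sum = old_sum + delta = 215 + (-41) = 174

Answer: 174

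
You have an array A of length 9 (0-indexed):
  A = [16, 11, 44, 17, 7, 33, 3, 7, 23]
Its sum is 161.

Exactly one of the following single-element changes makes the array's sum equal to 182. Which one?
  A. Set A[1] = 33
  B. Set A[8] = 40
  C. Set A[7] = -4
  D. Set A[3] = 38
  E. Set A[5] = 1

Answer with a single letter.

Option A: A[1] 11->33, delta=22, new_sum=161+(22)=183
Option B: A[8] 23->40, delta=17, new_sum=161+(17)=178
Option C: A[7] 7->-4, delta=-11, new_sum=161+(-11)=150
Option D: A[3] 17->38, delta=21, new_sum=161+(21)=182 <-- matches target
Option E: A[5] 33->1, delta=-32, new_sum=161+(-32)=129

Answer: D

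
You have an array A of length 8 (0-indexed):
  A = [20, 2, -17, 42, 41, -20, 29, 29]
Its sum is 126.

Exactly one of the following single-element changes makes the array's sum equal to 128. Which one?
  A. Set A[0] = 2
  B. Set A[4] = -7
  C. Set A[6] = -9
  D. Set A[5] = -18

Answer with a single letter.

Answer: D

Derivation:
Option A: A[0] 20->2, delta=-18, new_sum=126+(-18)=108
Option B: A[4] 41->-7, delta=-48, new_sum=126+(-48)=78
Option C: A[6] 29->-9, delta=-38, new_sum=126+(-38)=88
Option D: A[5] -20->-18, delta=2, new_sum=126+(2)=128 <-- matches target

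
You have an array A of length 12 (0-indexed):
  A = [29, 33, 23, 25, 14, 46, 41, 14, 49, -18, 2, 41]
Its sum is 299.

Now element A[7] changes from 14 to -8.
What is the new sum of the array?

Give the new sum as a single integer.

Old value at index 7: 14
New value at index 7: -8
Delta = -8 - 14 = -22
New sum = old_sum + delta = 299 + (-22) = 277

Answer: 277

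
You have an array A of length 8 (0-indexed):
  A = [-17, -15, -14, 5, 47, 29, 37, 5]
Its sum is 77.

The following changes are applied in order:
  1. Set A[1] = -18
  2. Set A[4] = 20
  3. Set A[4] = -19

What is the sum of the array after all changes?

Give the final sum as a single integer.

Initial sum: 77
Change 1: A[1] -15 -> -18, delta = -3, sum = 74
Change 2: A[4] 47 -> 20, delta = -27, sum = 47
Change 3: A[4] 20 -> -19, delta = -39, sum = 8

Answer: 8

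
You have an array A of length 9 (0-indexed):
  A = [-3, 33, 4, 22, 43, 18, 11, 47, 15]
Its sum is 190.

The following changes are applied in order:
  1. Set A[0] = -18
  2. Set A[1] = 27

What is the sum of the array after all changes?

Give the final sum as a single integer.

Initial sum: 190
Change 1: A[0] -3 -> -18, delta = -15, sum = 175
Change 2: A[1] 33 -> 27, delta = -6, sum = 169

Answer: 169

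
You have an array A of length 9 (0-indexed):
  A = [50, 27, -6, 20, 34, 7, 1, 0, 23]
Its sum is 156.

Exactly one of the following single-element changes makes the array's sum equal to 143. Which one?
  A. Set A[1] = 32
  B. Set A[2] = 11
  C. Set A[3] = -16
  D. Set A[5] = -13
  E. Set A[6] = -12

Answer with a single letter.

Option A: A[1] 27->32, delta=5, new_sum=156+(5)=161
Option B: A[2] -6->11, delta=17, new_sum=156+(17)=173
Option C: A[3] 20->-16, delta=-36, new_sum=156+(-36)=120
Option D: A[5] 7->-13, delta=-20, new_sum=156+(-20)=136
Option E: A[6] 1->-12, delta=-13, new_sum=156+(-13)=143 <-- matches target

Answer: E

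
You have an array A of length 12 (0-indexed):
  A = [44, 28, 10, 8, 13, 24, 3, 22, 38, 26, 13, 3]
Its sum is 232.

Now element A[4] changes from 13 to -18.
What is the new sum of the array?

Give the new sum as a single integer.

Answer: 201

Derivation:
Old value at index 4: 13
New value at index 4: -18
Delta = -18 - 13 = -31
New sum = old_sum + delta = 232 + (-31) = 201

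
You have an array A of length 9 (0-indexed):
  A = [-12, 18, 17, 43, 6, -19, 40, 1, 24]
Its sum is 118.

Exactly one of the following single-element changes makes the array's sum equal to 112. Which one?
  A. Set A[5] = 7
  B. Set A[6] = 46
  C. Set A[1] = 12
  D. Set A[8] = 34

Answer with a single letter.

Option A: A[5] -19->7, delta=26, new_sum=118+(26)=144
Option B: A[6] 40->46, delta=6, new_sum=118+(6)=124
Option C: A[1] 18->12, delta=-6, new_sum=118+(-6)=112 <-- matches target
Option D: A[8] 24->34, delta=10, new_sum=118+(10)=128

Answer: C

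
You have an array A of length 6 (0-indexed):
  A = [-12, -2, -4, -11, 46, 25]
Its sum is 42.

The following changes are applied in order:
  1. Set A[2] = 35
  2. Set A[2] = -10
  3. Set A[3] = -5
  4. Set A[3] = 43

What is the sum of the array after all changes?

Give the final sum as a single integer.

Initial sum: 42
Change 1: A[2] -4 -> 35, delta = 39, sum = 81
Change 2: A[2] 35 -> -10, delta = -45, sum = 36
Change 3: A[3] -11 -> -5, delta = 6, sum = 42
Change 4: A[3] -5 -> 43, delta = 48, sum = 90

Answer: 90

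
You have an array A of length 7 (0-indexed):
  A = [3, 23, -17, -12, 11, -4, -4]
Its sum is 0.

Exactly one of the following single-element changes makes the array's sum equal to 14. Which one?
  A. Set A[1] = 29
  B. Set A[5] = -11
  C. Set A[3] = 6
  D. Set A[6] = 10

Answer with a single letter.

Answer: D

Derivation:
Option A: A[1] 23->29, delta=6, new_sum=0+(6)=6
Option B: A[5] -4->-11, delta=-7, new_sum=0+(-7)=-7
Option C: A[3] -12->6, delta=18, new_sum=0+(18)=18
Option D: A[6] -4->10, delta=14, new_sum=0+(14)=14 <-- matches target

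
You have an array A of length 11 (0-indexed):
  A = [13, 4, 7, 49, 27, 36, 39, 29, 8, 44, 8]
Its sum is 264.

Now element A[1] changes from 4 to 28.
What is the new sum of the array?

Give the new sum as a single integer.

Old value at index 1: 4
New value at index 1: 28
Delta = 28 - 4 = 24
New sum = old_sum + delta = 264 + (24) = 288

Answer: 288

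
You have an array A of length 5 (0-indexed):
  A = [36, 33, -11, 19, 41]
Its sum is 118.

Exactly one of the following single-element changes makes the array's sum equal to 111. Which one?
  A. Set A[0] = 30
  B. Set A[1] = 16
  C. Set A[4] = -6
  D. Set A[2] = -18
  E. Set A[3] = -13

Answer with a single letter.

Option A: A[0] 36->30, delta=-6, new_sum=118+(-6)=112
Option B: A[1] 33->16, delta=-17, new_sum=118+(-17)=101
Option C: A[4] 41->-6, delta=-47, new_sum=118+(-47)=71
Option D: A[2] -11->-18, delta=-7, new_sum=118+(-7)=111 <-- matches target
Option E: A[3] 19->-13, delta=-32, new_sum=118+(-32)=86

Answer: D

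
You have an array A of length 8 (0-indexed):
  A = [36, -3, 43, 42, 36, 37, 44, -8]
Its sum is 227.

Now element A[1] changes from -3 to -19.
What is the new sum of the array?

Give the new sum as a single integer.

Answer: 211

Derivation:
Old value at index 1: -3
New value at index 1: -19
Delta = -19 - -3 = -16
New sum = old_sum + delta = 227 + (-16) = 211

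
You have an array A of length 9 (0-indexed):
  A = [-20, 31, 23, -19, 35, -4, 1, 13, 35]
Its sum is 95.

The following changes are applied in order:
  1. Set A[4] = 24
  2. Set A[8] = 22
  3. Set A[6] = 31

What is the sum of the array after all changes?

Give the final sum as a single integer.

Answer: 101

Derivation:
Initial sum: 95
Change 1: A[4] 35 -> 24, delta = -11, sum = 84
Change 2: A[8] 35 -> 22, delta = -13, sum = 71
Change 3: A[6] 1 -> 31, delta = 30, sum = 101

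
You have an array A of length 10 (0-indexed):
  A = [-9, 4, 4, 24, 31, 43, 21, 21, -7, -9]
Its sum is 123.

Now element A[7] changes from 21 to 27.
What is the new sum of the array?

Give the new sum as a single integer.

Answer: 129

Derivation:
Old value at index 7: 21
New value at index 7: 27
Delta = 27 - 21 = 6
New sum = old_sum + delta = 123 + (6) = 129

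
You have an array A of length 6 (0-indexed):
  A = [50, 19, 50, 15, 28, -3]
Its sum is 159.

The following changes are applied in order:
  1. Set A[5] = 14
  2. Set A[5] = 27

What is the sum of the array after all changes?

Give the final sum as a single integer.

Answer: 189

Derivation:
Initial sum: 159
Change 1: A[5] -3 -> 14, delta = 17, sum = 176
Change 2: A[5] 14 -> 27, delta = 13, sum = 189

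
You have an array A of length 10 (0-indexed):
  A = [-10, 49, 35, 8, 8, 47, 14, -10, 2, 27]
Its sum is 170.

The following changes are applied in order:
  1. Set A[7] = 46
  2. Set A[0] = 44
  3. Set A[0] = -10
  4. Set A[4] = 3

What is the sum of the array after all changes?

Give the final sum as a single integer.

Answer: 221

Derivation:
Initial sum: 170
Change 1: A[7] -10 -> 46, delta = 56, sum = 226
Change 2: A[0] -10 -> 44, delta = 54, sum = 280
Change 3: A[0] 44 -> -10, delta = -54, sum = 226
Change 4: A[4] 8 -> 3, delta = -5, sum = 221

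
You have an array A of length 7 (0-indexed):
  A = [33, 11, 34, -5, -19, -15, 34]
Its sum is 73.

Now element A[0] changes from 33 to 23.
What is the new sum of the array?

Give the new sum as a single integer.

Old value at index 0: 33
New value at index 0: 23
Delta = 23 - 33 = -10
New sum = old_sum + delta = 73 + (-10) = 63

Answer: 63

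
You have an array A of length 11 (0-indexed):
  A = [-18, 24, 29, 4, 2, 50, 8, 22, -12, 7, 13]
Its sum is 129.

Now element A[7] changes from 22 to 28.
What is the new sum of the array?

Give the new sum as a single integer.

Old value at index 7: 22
New value at index 7: 28
Delta = 28 - 22 = 6
New sum = old_sum + delta = 129 + (6) = 135

Answer: 135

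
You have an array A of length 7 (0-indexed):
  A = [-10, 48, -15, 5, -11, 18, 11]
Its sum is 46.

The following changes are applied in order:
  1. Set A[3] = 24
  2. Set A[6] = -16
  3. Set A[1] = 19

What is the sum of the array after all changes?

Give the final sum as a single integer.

Initial sum: 46
Change 1: A[3] 5 -> 24, delta = 19, sum = 65
Change 2: A[6] 11 -> -16, delta = -27, sum = 38
Change 3: A[1] 48 -> 19, delta = -29, sum = 9

Answer: 9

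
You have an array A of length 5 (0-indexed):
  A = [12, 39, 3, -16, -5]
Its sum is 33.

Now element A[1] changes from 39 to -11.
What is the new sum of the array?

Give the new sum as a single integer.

Old value at index 1: 39
New value at index 1: -11
Delta = -11 - 39 = -50
New sum = old_sum + delta = 33 + (-50) = -17

Answer: -17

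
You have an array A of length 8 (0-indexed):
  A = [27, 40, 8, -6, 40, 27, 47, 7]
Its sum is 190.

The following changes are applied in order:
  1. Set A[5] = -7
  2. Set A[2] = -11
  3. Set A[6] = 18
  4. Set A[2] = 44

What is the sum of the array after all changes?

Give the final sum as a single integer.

Initial sum: 190
Change 1: A[5] 27 -> -7, delta = -34, sum = 156
Change 2: A[2] 8 -> -11, delta = -19, sum = 137
Change 3: A[6] 47 -> 18, delta = -29, sum = 108
Change 4: A[2] -11 -> 44, delta = 55, sum = 163

Answer: 163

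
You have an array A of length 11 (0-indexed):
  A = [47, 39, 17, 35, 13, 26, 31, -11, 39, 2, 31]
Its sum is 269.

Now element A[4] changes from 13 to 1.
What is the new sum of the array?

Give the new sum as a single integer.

Old value at index 4: 13
New value at index 4: 1
Delta = 1 - 13 = -12
New sum = old_sum + delta = 269 + (-12) = 257

Answer: 257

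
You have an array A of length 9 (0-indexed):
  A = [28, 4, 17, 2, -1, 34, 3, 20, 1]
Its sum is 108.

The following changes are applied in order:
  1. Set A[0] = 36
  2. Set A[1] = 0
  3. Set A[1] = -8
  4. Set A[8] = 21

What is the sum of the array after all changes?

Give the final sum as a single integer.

Answer: 124

Derivation:
Initial sum: 108
Change 1: A[0] 28 -> 36, delta = 8, sum = 116
Change 2: A[1] 4 -> 0, delta = -4, sum = 112
Change 3: A[1] 0 -> -8, delta = -8, sum = 104
Change 4: A[8] 1 -> 21, delta = 20, sum = 124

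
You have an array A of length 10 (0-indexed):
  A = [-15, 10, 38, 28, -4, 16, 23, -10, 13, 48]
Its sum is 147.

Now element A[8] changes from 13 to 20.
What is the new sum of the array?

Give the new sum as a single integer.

Answer: 154

Derivation:
Old value at index 8: 13
New value at index 8: 20
Delta = 20 - 13 = 7
New sum = old_sum + delta = 147 + (7) = 154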